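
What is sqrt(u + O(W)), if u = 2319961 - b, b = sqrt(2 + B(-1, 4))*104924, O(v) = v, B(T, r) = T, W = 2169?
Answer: sqrt(2217206) ≈ 1489.0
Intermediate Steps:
b = 104924 (b = sqrt(2 - 1)*104924 = sqrt(1)*104924 = 1*104924 = 104924)
u = 2215037 (u = 2319961 - 1*104924 = 2319961 - 104924 = 2215037)
sqrt(u + O(W)) = sqrt(2215037 + 2169) = sqrt(2217206)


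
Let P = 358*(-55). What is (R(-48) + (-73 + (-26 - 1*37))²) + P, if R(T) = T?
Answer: -1242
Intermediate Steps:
P = -19690
(R(-48) + (-73 + (-26 - 1*37))²) + P = (-48 + (-73 + (-26 - 1*37))²) - 19690 = (-48 + (-73 + (-26 - 37))²) - 19690 = (-48 + (-73 - 63)²) - 19690 = (-48 + (-136)²) - 19690 = (-48 + 18496) - 19690 = 18448 - 19690 = -1242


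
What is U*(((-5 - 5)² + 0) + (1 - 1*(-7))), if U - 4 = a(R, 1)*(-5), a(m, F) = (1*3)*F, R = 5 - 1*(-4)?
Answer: -1188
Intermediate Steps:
R = 9 (R = 5 + 4 = 9)
a(m, F) = 3*F
U = -11 (U = 4 + (3*1)*(-5) = 4 + 3*(-5) = 4 - 15 = -11)
U*(((-5 - 5)² + 0) + (1 - 1*(-7))) = -11*(((-5 - 5)² + 0) + (1 - 1*(-7))) = -11*(((-10)² + 0) + (1 + 7)) = -11*((100 + 0) + 8) = -11*(100 + 8) = -11*108 = -1188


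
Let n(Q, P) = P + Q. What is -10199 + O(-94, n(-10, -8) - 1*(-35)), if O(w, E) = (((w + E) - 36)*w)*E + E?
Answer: 170392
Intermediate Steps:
O(w, E) = E + E*w*(-36 + E + w) (O(w, E) = (((E + w) - 36)*w)*E + E = ((-36 + E + w)*w)*E + E = (w*(-36 + E + w))*E + E = E*w*(-36 + E + w) + E = E + E*w*(-36 + E + w))
-10199 + O(-94, n(-10, -8) - 1*(-35)) = -10199 + ((-8 - 10) - 1*(-35))*(1 + (-94)² - 36*(-94) + ((-8 - 10) - 1*(-35))*(-94)) = -10199 + (-18 + 35)*(1 + 8836 + 3384 + (-18 + 35)*(-94)) = -10199 + 17*(1 + 8836 + 3384 + 17*(-94)) = -10199 + 17*(1 + 8836 + 3384 - 1598) = -10199 + 17*10623 = -10199 + 180591 = 170392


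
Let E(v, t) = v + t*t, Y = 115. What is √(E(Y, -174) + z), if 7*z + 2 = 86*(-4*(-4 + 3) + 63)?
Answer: √1529479/7 ≈ 176.67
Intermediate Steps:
E(v, t) = v + t²
z = 5760/7 (z = -2/7 + (86*(-4*(-4 + 3) + 63))/7 = -2/7 + (86*(-4*(-1) + 63))/7 = -2/7 + (86*(4 + 63))/7 = -2/7 + (86*67)/7 = -2/7 + (⅐)*5762 = -2/7 + 5762/7 = 5760/7 ≈ 822.86)
√(E(Y, -174) + z) = √((115 + (-174)²) + 5760/7) = √((115 + 30276) + 5760/7) = √(30391 + 5760/7) = √(218497/7) = √1529479/7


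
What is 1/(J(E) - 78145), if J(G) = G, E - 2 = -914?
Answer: -1/79057 ≈ -1.2649e-5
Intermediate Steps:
E = -912 (E = 2 - 914 = -912)
1/(J(E) - 78145) = 1/(-912 - 78145) = 1/(-79057) = -1/79057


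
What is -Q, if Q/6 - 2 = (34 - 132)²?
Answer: -57636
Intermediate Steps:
Q = 57636 (Q = 12 + 6*(34 - 132)² = 12 + 6*(-98)² = 12 + 6*9604 = 12 + 57624 = 57636)
-Q = -1*57636 = -57636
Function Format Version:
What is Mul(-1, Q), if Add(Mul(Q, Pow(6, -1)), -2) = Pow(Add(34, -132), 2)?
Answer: -57636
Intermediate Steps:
Q = 57636 (Q = Add(12, Mul(6, Pow(Add(34, -132), 2))) = Add(12, Mul(6, Pow(-98, 2))) = Add(12, Mul(6, 9604)) = Add(12, 57624) = 57636)
Mul(-1, Q) = Mul(-1, 57636) = -57636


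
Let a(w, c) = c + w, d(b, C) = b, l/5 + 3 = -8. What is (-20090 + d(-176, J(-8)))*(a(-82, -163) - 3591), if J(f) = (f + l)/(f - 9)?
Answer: 77740376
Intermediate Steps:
l = -55 (l = -15 + 5*(-8) = -15 - 40 = -55)
J(f) = (-55 + f)/(-9 + f) (J(f) = (f - 55)/(f - 9) = (-55 + f)/(-9 + f))
(-20090 + d(-176, J(-8)))*(a(-82, -163) - 3591) = (-20090 - 176)*((-163 - 82) - 3591) = -20266*(-245 - 3591) = -20266*(-3836) = 77740376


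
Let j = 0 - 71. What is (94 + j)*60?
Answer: 1380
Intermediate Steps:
j = -71
(94 + j)*60 = (94 - 71)*60 = 23*60 = 1380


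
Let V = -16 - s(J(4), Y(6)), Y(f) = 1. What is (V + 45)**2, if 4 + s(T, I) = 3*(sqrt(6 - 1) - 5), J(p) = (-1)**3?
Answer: 2349 - 288*sqrt(5) ≈ 1705.0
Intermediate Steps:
J(p) = -1
s(T, I) = -19 + 3*sqrt(5) (s(T, I) = -4 + 3*(sqrt(6 - 1) - 5) = -4 + 3*(sqrt(5) - 5) = -4 + 3*(-5 + sqrt(5)) = -4 + (-15 + 3*sqrt(5)) = -19 + 3*sqrt(5))
V = 3 - 3*sqrt(5) (V = -16 - (-19 + 3*sqrt(5)) = -16 + (19 - 3*sqrt(5)) = 3 - 3*sqrt(5) ≈ -3.7082)
(V + 45)**2 = ((3 - 3*sqrt(5)) + 45)**2 = (48 - 3*sqrt(5))**2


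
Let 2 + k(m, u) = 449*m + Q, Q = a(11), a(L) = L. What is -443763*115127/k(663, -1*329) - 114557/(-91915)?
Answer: -1565273596661581/9120909280 ≈ -1.7161e+5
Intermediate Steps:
Q = 11
k(m, u) = 9 + 449*m (k(m, u) = -2 + (449*m + 11) = -2 + (11 + 449*m) = 9 + 449*m)
-443763*115127/k(663, -1*329) - 114557/(-91915) = -443763*115127/(9 + 449*663) - 114557/(-91915) = -443763*115127/(9 + 297687) - 114557*(-1/91915) = -443763/(297696*(1/115127)) + 114557/91915 = -443763/297696/115127 + 114557/91915 = -443763*115127/297696 + 114557/91915 = -17029700967/99232 + 114557/91915 = -1565273596661581/9120909280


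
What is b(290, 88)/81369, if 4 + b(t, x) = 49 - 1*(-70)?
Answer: 115/81369 ≈ 0.0014133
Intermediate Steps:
b(t, x) = 115 (b(t, x) = -4 + (49 - 1*(-70)) = -4 + (49 + 70) = -4 + 119 = 115)
b(290, 88)/81369 = 115/81369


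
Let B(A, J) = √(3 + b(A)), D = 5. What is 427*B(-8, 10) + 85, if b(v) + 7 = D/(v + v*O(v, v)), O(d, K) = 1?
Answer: 85 + 427*I*√69/4 ≈ 85.0 + 886.73*I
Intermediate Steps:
b(v) = -7 + 5/(2*v) (b(v) = -7 + 5/(v + v*1) = -7 + 5/(v + v) = -7 + 5/((2*v)) = -7 + 5*(1/(2*v)) = -7 + 5/(2*v))
B(A, J) = √(-4 + 5/(2*A)) (B(A, J) = √(3 + (-7 + 5/(2*A))) = √(-4 + 5/(2*A)))
427*B(-8, 10) + 85 = 427*(√(-16 + 10/(-8))/2) + 85 = 427*(√(-16 + 10*(-⅛))/2) + 85 = 427*(√(-16 - 5/4)/2) + 85 = 427*(√(-69/4)/2) + 85 = 427*((I*√69/2)/2) + 85 = 427*(I*√69/4) + 85 = 427*I*√69/4 + 85 = 85 + 427*I*√69/4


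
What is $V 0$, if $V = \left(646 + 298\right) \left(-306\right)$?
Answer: $0$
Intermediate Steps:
$V = -288864$ ($V = 944 \left(-306\right) = -288864$)
$V 0 = \left(-288864\right) 0 = 0$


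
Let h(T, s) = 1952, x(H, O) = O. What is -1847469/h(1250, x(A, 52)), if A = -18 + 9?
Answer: -1847469/1952 ≈ -946.45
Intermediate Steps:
A = -9
-1847469/h(1250, x(A, 52)) = -1847469/1952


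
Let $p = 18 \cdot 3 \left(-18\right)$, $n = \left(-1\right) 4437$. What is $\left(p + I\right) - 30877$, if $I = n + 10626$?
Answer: $-25660$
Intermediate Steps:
$n = -4437$
$I = 6189$ ($I = -4437 + 10626 = 6189$)
$p = -972$ ($p = 54 \left(-18\right) = -972$)
$\left(p + I\right) - 30877 = \left(-972 + 6189\right) - 30877 = 5217 - 30877 = -25660$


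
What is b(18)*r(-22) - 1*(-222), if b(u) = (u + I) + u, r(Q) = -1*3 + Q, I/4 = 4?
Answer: -1078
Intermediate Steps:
I = 16 (I = 4*4 = 16)
r(Q) = -3 + Q
b(u) = 16 + 2*u (b(u) = (u + 16) + u = (16 + u) + u = 16 + 2*u)
b(18)*r(-22) - 1*(-222) = (16 + 2*18)*(-3 - 22) - 1*(-222) = (16 + 36)*(-25) + 222 = 52*(-25) + 222 = -1300 + 222 = -1078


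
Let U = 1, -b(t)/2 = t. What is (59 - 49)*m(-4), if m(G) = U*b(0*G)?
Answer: 0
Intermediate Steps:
b(t) = -2*t
m(G) = 0 (m(G) = 1*(-0*G) = 1*(-2*0) = 1*0 = 0)
(59 - 49)*m(-4) = (59 - 49)*0 = 10*0 = 0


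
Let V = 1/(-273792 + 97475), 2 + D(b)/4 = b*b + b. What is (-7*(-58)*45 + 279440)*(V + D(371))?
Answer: 28977316059705090/176317 ≈ 1.6435e+11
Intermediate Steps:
D(b) = -8 + 4*b + 4*b² (D(b) = -8 + 4*(b*b + b) = -8 + 4*(b² + b) = -8 + 4*(b + b²) = -8 + (4*b + 4*b²) = -8 + 4*b + 4*b²)
V = -1/176317 (V = 1/(-176317) = -1/176317 ≈ -5.6716e-6)
(-7*(-58)*45 + 279440)*(V + D(371)) = (-7*(-58)*45 + 279440)*(-1/176317 + (-8 + 4*371 + 4*371²)) = (406*45 + 279440)*(-1/176317 + (-8 + 1484 + 4*137641)) = (18270 + 279440)*(-1/176317 + (-8 + 1484 + 550564)) = 297710*(-1/176317 + 552040) = 297710*(97334036679/176317) = 28977316059705090/176317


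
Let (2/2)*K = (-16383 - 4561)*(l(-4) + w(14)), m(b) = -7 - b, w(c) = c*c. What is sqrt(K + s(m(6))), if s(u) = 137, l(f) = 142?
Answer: I*sqrt(7078935) ≈ 2660.6*I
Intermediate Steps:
w(c) = c**2
K = -7079072 (K = (-16383 - 4561)*(142 + 14**2) = -20944*(142 + 196) = -20944*338 = -7079072)
sqrt(K + s(m(6))) = sqrt(-7079072 + 137) = sqrt(-7078935) = I*sqrt(7078935)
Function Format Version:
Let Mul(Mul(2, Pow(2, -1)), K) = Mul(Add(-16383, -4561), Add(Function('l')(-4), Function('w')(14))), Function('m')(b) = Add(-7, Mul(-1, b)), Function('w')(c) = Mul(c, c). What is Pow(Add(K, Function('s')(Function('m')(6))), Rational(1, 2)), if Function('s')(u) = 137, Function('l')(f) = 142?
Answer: Mul(I, Pow(7078935, Rational(1, 2))) ≈ Mul(2660.6, I)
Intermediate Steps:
Function('w')(c) = Pow(c, 2)
K = -7079072 (K = Mul(Add(-16383, -4561), Add(142, Pow(14, 2))) = Mul(-20944, Add(142, 196)) = Mul(-20944, 338) = -7079072)
Pow(Add(K, Function('s')(Function('m')(6))), Rational(1, 2)) = Pow(Add(-7079072, 137), Rational(1, 2)) = Pow(-7078935, Rational(1, 2)) = Mul(I, Pow(7078935, Rational(1, 2)))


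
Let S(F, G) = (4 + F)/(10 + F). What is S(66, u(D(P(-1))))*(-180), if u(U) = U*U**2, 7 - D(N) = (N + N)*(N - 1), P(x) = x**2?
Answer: -3150/19 ≈ -165.79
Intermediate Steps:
D(N) = 7 - 2*N*(-1 + N) (D(N) = 7 - (N + N)*(N - 1) = 7 - 2*N*(-1 + N))
u(U) = U**3
S(F, G) = (4 + F)/(10 + F)
S(66, u(D(P(-1))))*(-180) = ((4 + 66)/(10 + 66))*(-180) = (70/76)*(-180) = ((1/76)*70)*(-180) = (35/38)*(-180) = -3150/19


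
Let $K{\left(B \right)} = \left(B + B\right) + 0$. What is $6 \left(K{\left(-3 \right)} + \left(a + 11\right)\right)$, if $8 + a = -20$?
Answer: $-138$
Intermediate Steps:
$K{\left(B \right)} = 2 B$ ($K{\left(B \right)} = 2 B + 0 = 2 B$)
$a = -28$ ($a = -8 - 20 = -28$)
$6 \left(K{\left(-3 \right)} + \left(a + 11\right)\right) = 6 \left(2 \left(-3\right) + \left(-28 + 11\right)\right) = 6 \left(-6 - 17\right) = 6 \left(-23\right) = -138$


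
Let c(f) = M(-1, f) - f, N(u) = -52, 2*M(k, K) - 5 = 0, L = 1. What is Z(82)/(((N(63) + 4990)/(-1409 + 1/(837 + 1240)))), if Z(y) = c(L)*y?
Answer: -59993086/1709371 ≈ -35.097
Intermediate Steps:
M(k, K) = 5/2 (M(k, K) = 5/2 + (½)*0 = 5/2 + 0 = 5/2)
c(f) = 5/2 - f
Z(y) = 3*y/2 (Z(y) = (5/2 - 1*1)*y = (5/2 - 1)*y = 3*y/2)
Z(82)/(((N(63) + 4990)/(-1409 + 1/(837 + 1240)))) = ((3/2)*82)/(((-52 + 4990)/(-1409 + 1/(837 + 1240)))) = 123/((4938/(-1409 + 1/2077))) = 123/((4938/(-2926492/2077))) = 123/((4938*(-2077/2926492))) = 123/(-5128113/1463246) = 123*(-1463246/5128113) = -59993086/1709371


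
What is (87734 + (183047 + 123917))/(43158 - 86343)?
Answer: -131566/14395 ≈ -9.1397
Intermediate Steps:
(87734 + (183047 + 123917))/(43158 - 86343) = (87734 + 306964)/(-43185) = 394698*(-1/43185) = -131566/14395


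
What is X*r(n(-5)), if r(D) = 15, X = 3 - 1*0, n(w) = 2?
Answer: 45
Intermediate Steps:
X = 3 (X = 3 + 0 = 3)
X*r(n(-5)) = 3*15 = 45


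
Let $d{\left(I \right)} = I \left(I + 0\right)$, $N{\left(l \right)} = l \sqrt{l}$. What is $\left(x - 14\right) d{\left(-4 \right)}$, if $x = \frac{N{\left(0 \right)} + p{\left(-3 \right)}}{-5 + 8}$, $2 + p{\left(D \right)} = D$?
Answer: $- \frac{752}{3} \approx -250.67$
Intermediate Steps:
$p{\left(D \right)} = -2 + D$
$N{\left(l \right)} = l^{\frac{3}{2}}$
$d{\left(I \right)} = I^{2}$ ($d{\left(I \right)} = I I = I^{2}$)
$x = - \frac{5}{3}$ ($x = \frac{0^{\frac{3}{2}} - 5}{-5 + 8} = \frac{0 - 5}{3} = \left(-5\right) \frac{1}{3} = - \frac{5}{3} \approx -1.6667$)
$\left(x - 14\right) d{\left(-4 \right)} = \left(- \frac{5}{3} - 14\right) \left(-4\right)^{2} = \left(- \frac{47}{3}\right) 16 = - \frac{752}{3}$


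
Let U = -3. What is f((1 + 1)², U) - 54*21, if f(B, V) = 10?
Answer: -1124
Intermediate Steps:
f((1 + 1)², U) - 54*21 = 10 - 54*21 = 10 - 1134 = -1124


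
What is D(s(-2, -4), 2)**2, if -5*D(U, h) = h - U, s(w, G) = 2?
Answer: 0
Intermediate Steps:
D(U, h) = -h/5 + U/5 (D(U, h) = -(h - U)/5 = -h/5 + U/5)
D(s(-2, -4), 2)**2 = (-1/5*2 + (1/5)*2)**2 = (-2/5 + 2/5)**2 = 0**2 = 0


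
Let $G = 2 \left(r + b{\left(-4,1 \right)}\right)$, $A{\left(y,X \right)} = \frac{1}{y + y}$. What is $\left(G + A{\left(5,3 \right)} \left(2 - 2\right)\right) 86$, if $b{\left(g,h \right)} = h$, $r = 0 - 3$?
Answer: $-344$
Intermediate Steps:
$A{\left(y,X \right)} = \frac{1}{2 y}$
$r = -3$
$G = -4$ ($G = 2 \left(-3 + 1\right) = 2 \left(-2\right) = -4$)
$\left(G + A{\left(5,3 \right)} \left(2 - 2\right)\right) 86 = \left(-4 + \frac{1}{2 \cdot 5} \left(2 - 2\right)\right) 86 = \left(-4 + \frac{1}{2} \cdot \frac{1}{5} \cdot 0\right) 86 = \left(-4 + \frac{1}{10} \cdot 0\right) 86 = \left(-4 + 0\right) 86 = \left(-4\right) 86 = -344$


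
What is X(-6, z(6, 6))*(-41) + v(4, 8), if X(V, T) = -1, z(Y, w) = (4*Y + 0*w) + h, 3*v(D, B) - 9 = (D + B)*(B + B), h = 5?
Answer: 108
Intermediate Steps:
v(D, B) = 3 + 2*B*(B + D)/3 (v(D, B) = 3 + ((D + B)*(B + B))/3 = 3 + ((B + D)*(2*B))/3 = 3 + (2*B*(B + D))/3 = 3 + 2*B*(B + D)/3)
z(Y, w) = 5 + 4*Y (z(Y, w) = (4*Y + 0*w) + 5 = (4*Y + 0) + 5 = 4*Y + 5 = 5 + 4*Y)
X(-6, z(6, 6))*(-41) + v(4, 8) = -1*(-41) + (3 + (⅔)*8² + (⅔)*8*4) = 41 + (3 + (⅔)*64 + 64/3) = 41 + (3 + 128/3 + 64/3) = 41 + 67 = 108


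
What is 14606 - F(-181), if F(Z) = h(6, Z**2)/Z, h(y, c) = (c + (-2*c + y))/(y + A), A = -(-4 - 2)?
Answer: 31691477/2172 ≈ 14591.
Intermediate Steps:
A = 6 (A = -1*(-6) = 6)
h(y, c) = (y - c)/(6 + y) (h(y, c) = (c + (-2*c + y))/(y + 6) = (c + (y - 2*c))/(6 + y) = (y - c)/(6 + y))
F(Z) = (1/2 - Z**2/12)/Z (F(Z) = ((6 - Z**2)/(6 + 6))/Z = ((6 - Z**2)/12)/Z = (1/2 - Z**2/12)/Z)
14606 - F(-181) = 14606 - (6 - 1*(-181)**2)/(12*(-181)) = 14606 - (-1)*(6 - 1*32761)/(12*181) = 14606 - (-1)*(6 - 32761)/(12*181) = 14606 - (-1)*(-32755)/(12*181) = 14606 - 1*32755/2172 = 14606 - 32755/2172 = 31691477/2172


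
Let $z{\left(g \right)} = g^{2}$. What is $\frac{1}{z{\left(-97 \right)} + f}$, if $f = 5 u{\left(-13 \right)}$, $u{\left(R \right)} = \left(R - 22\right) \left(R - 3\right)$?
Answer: $\frac{1}{12209} \approx 8.1907 \cdot 10^{-5}$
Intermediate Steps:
$u{\left(R \right)} = \left(-22 + R\right) \left(-3 + R\right)$
$f = 2800$ ($f = 5 \left(66 + \left(-13\right)^{2} - -325\right) = 5 \left(66 + 169 + 325\right) = 5 \cdot 560 = 2800$)
$\frac{1}{z{\left(-97 \right)} + f} = \frac{1}{\left(-97\right)^{2} + 2800} = \frac{1}{9409 + 2800} = \frac{1}{12209}$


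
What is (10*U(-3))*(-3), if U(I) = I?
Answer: 90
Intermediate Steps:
(10*U(-3))*(-3) = (10*(-3))*(-3) = -30*(-3) = 90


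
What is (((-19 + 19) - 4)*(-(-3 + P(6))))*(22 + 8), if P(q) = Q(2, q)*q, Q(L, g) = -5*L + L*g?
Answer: 1080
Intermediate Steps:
P(q) = q*(-10 + 2*q) (P(q) = (2*(-5 + q))*q = (-10 + 2*q)*q = q*(-10 + 2*q))
(((-19 + 19) - 4)*(-(-3 + P(6))))*(22 + 8) = (((-19 + 19) - 4)*(-(-3 + 2*6*(-5 + 6))))*(22 + 8) = ((0 - 4)*(-(-3 + 2*6*1)))*30 = -(-4)*(-3 + 12)*30 = -(-4)*9*30 = -4*(-9)*30 = 36*30 = 1080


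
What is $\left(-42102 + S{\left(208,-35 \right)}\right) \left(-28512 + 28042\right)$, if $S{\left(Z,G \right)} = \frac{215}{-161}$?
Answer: $\frac{3185959390}{161} \approx 1.9789 \cdot 10^{7}$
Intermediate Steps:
$S{\left(Z,G \right)} = - \frac{215}{161}$ ($S{\left(Z,G \right)} = 215 \left(- \frac{1}{161}\right) = - \frac{215}{161}$)
$\left(-42102 + S{\left(208,-35 \right)}\right) \left(-28512 + 28042\right) = \left(-42102 - \frac{215}{161}\right) \left(-28512 + 28042\right) = \left(- \frac{6778637}{161}\right) \left(-470\right) = \frac{3185959390}{161}$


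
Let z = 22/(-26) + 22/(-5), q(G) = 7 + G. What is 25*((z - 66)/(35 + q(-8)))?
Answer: -23155/442 ≈ -52.387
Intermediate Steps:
z = -341/65 (z = 22*(-1/26) + 22*(-1/5) = -11/13 - 22/5 = -341/65 ≈ -5.2462)
25*((z - 66)/(35 + q(-8))) = 25*((-341/65 - 66)/(35 + (7 - 8))) = 25*(-4631/(65*(35 - 1))) = 25*(-4631/65/34) = 25*(-4631/65*1/34) = 25*(-4631/2210) = -23155/442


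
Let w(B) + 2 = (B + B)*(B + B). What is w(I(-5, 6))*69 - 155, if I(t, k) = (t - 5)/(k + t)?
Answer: 27307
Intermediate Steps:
I(t, k) = (-5 + t)/(k + t)
w(B) = -2 + 4*B**2 (w(B) = -2 + (B + B)*(B + B) = -2 + (2*B)*(2*B) = -2 + 4*B**2)
w(I(-5, 6))*69 - 155 = (-2 + 4*((-5 - 5)/(6 - 5))**2)*69 - 155 = (-2 + 4*(-10/1)**2)*69 - 155 = (-2 + 4*(1*(-10))**2)*69 - 155 = (-2 + 4*(-10)**2)*69 - 155 = (-2 + 4*100)*69 - 155 = (-2 + 400)*69 - 155 = 398*69 - 155 = 27462 - 155 = 27307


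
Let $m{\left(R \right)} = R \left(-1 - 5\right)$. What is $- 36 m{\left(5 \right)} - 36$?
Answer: $1044$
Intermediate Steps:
$m{\left(R \right)} = - 6 R$ ($m{\left(R \right)} = R \left(-6\right) = - 6 R$)
$- 36 m{\left(5 \right)} - 36 = - 36 \left(\left(-6\right) 5\right) - 36 = \left(-36\right) \left(-30\right) - 36 = 1080 - 36 = 1044$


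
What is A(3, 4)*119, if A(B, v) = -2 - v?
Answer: -714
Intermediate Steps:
A(3, 4)*119 = (-2 - 1*4)*119 = (-2 - 4)*119 = -6*119 = -714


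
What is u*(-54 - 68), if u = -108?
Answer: 13176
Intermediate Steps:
u*(-54 - 68) = -108*(-54 - 68) = -108*(-122) = 13176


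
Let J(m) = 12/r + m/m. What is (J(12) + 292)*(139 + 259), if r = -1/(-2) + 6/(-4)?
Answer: 111838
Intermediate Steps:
r = -1 (r = -1*(-1/2) + 6*(-1/4) = 1/2 - 3/2 = -1)
J(m) = -11 (J(m) = 12/(-1) + m/m = 12*(-1) + 1 = -12 + 1 = -11)
(J(12) + 292)*(139 + 259) = (-11 + 292)*(139 + 259) = 281*398 = 111838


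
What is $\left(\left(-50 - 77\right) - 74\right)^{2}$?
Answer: $40401$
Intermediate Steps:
$\left(\left(-50 - 77\right) - 74\right)^{2} = \left(-127 - 74\right)^{2} = \left(-201\right)^{2} = 40401$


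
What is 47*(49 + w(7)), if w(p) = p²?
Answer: 4606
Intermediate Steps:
47*(49 + w(7)) = 47*(49 + 7²) = 47*(49 + 49) = 47*98 = 4606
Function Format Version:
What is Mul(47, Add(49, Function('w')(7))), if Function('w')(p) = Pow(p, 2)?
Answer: 4606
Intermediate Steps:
Mul(47, Add(49, Function('w')(7))) = Mul(47, Add(49, Pow(7, 2))) = Mul(47, Add(49, 49)) = Mul(47, 98) = 4606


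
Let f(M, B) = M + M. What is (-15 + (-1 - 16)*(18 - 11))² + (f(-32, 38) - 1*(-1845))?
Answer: 19737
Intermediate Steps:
f(M, B) = 2*M
(-15 + (-1 - 16)*(18 - 11))² + (f(-32, 38) - 1*(-1845)) = (-15 + (-1 - 16)*(18 - 11))² + (2*(-32) - 1*(-1845)) = (-15 - 17*7)² + (-64 + 1845) = (-15 - 119)² + 1781 = (-134)² + 1781 = 17956 + 1781 = 19737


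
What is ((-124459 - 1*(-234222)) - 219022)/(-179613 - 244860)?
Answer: 6427/24969 ≈ 0.25740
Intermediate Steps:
((-124459 - 1*(-234222)) - 219022)/(-179613 - 244860) = ((-124459 + 234222) - 219022)/(-424473) = (109763 - 219022)*(-1/424473) = -109259*(-1/424473) = 6427/24969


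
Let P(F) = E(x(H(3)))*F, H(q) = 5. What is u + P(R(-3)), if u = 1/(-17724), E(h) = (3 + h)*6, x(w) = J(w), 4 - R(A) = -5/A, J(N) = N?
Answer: 1985087/17724 ≈ 112.00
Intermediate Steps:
R(A) = 4 + 5/A (R(A) = 4 - (-5)/A = 4 + 5/A)
x(w) = w
E(h) = 18 + 6*h
u = -1/17724 ≈ -5.6421e-5
P(F) = 48*F (P(F) = (18 + 6*5)*F = (18 + 30)*F = 48*F)
u + P(R(-3)) = -1/17724 + 48*(4 + 5/(-3)) = -1/17724 + 48*(4 + 5*(-1/3)) = -1/17724 + 48*(4 - 5/3) = -1/17724 + 48*(7/3) = -1/17724 + 112 = 1985087/17724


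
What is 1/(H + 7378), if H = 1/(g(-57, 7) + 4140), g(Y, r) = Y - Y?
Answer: 4140/30544921 ≈ 0.00013554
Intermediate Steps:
g(Y, r) = 0
H = 1/4140 (H = 1/(0 + 4140) = 1/4140 ≈ 0.00024155)
1/(H + 7378) = 1/(1/4140 + 7378) = 1/(30544921/4140) = 4140/30544921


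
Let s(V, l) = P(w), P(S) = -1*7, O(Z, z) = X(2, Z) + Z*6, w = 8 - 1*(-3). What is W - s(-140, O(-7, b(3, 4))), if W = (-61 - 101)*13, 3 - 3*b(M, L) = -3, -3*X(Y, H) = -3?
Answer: -2099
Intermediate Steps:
X(Y, H) = 1 (X(Y, H) = -⅓*(-3) = 1)
b(M, L) = 2 (b(M, L) = 1 - ⅓*(-3) = 1 + 1 = 2)
w = 11 (w = 8 + 3 = 11)
O(Z, z) = 1 + 6*Z (O(Z, z) = 1 + Z*6 = 1 + 6*Z)
P(S) = -7
s(V, l) = -7
W = -2106 (W = -162*13 = -2106)
W - s(-140, O(-7, b(3, 4))) = -2106 - 1*(-7) = -2106 + 7 = -2099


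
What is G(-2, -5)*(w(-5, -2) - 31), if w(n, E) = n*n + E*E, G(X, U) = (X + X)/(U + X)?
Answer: -8/7 ≈ -1.1429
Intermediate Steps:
G(X, U) = 2*X/(U + X) (G(X, U) = (2*X)/(U + X) = 2*X/(U + X))
w(n, E) = E² + n² (w(n, E) = n² + E² = E² + n²)
G(-2, -5)*(w(-5, -2) - 31) = (2*(-2)/(-5 - 2))*(((-2)² + (-5)²) - 31) = (2*(-2)/(-7))*((4 + 25) - 31) = (2*(-2)*(-⅐))*(29 - 31) = (4/7)*(-2) = -8/7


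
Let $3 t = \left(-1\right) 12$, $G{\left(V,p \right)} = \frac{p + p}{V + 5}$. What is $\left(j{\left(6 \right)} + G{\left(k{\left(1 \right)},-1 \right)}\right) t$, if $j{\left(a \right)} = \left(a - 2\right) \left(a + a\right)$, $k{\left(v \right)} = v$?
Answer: $- \frac{572}{3} \approx -190.67$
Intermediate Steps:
$G{\left(V,p \right)} = \frac{2 p}{5 + V}$
$t = -4$ ($t = \frac{\left(-1\right) 12}{3} = \frac{1}{3} \left(-12\right) = -4$)
$j{\left(a \right)} = 2 a \left(-2 + a\right)$ ($j{\left(a \right)} = \left(-2 + a\right) 2 a = 2 a \left(-2 + a\right)$)
$\left(j{\left(6 \right)} + G{\left(k{\left(1 \right)},-1 \right)}\right) t = \left(2 \cdot 6 \left(-2 + 6\right) + 2 \left(-1\right) \frac{1}{5 + 1}\right) \left(-4\right) = \left(2 \cdot 6 \cdot 4 + 2 \left(-1\right) \frac{1}{6}\right) \left(-4\right) = \left(48 + 2 \left(-1\right) \frac{1}{6}\right) \left(-4\right) = \left(48 - \frac{1}{3}\right) \left(-4\right) = \frac{143}{3} \left(-4\right) = - \frac{572}{3}$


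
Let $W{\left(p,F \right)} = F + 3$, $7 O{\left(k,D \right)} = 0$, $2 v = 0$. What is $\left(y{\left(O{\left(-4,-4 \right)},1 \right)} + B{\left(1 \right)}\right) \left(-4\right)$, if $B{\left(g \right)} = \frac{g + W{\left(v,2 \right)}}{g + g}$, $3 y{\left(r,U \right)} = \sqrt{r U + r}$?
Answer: $-12$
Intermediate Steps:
$v = 0$ ($v = \frac{1}{2} \cdot 0 = 0$)
$O{\left(k,D \right)} = 0$ ($O{\left(k,D \right)} = \frac{1}{7} \cdot 0 = 0$)
$W{\left(p,F \right)} = 3 + F$
$y{\left(r,U \right)} = \frac{\sqrt{r + U r}}{3}$ ($y{\left(r,U \right)} = \frac{\sqrt{r U + r}}{3} = \frac{\sqrt{U r + r}}{3} = \frac{\sqrt{r + U r}}{3}$)
$B{\left(g \right)} = \frac{5 + g}{2 g}$ ($B{\left(g \right)} = \frac{g + \left(3 + 2\right)}{g + g} = \frac{g + 5}{2 g} = \left(5 + g\right) \frac{1}{2 g} = \frac{5 + g}{2 g}$)
$\left(y{\left(O{\left(-4,-4 \right)},1 \right)} + B{\left(1 \right)}\right) \left(-4\right) = \left(\frac{\sqrt{0 \left(1 + 1\right)}}{3} + \frac{5 + 1}{2 \cdot 1}\right) \left(-4\right) = \left(\frac{\sqrt{0 \cdot 2}}{3} + \frac{1}{2} \cdot 1 \cdot 6\right) \left(-4\right) = \left(\frac{\sqrt{0}}{3} + 3\right) \left(-4\right) = \left(\frac{1}{3} \cdot 0 + 3\right) \left(-4\right) = \left(0 + 3\right) \left(-4\right) = 3 \left(-4\right) = -12$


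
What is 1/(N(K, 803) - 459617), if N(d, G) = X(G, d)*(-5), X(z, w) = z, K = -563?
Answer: -1/463632 ≈ -2.1569e-6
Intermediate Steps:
N(d, G) = -5*G (N(d, G) = G*(-5) = -5*G)
1/(N(K, 803) - 459617) = 1/(-5*803 - 459617) = 1/(-4015 - 459617) = 1/(-463632) = -1/463632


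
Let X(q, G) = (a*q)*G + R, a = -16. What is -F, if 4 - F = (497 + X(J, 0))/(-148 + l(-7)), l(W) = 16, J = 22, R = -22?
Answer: -1003/132 ≈ -7.5985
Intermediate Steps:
X(q, G) = -22 - 16*G*q (X(q, G) = (-16*q)*G - 22 = -16*G*q - 22 = -22 - 16*G*q)
F = 1003/132 (F = 4 - (497 + (-22 - 16*0*22))/(-148 + 16) = 4 - (497 + (-22 + 0))/(-132) = 4 - (497 - 22)*(-1)/132 = 4 - 475*(-1)/132 = 4 - 1*(-475/132) = 4 + 475/132 = 1003/132 ≈ 7.5985)
-F = -1*1003/132 = -1003/132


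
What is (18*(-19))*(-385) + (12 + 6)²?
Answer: 131994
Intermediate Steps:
(18*(-19))*(-385) + (12 + 6)² = -342*(-385) + 18² = 131670 + 324 = 131994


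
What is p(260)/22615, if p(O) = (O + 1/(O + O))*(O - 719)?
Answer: -62057259/11759800 ≈ -5.2771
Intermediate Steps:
p(O) = (-719 + O)*(O + 1/(2*O)) (p(O) = (O + 1/(2*O))*(-719 + O) = (-719 + O)*(O + 1/(2*O)))
p(260)/22615 = (½ + 260² - 719*260 - 719/2/260)/22615 = (½ + 67600 - 186940 - 719/2*1/260)*(1/22615) = (½ + 67600 - 186940 - 719/520)*(1/22615) = -62057259/520*1/22615 = -62057259/11759800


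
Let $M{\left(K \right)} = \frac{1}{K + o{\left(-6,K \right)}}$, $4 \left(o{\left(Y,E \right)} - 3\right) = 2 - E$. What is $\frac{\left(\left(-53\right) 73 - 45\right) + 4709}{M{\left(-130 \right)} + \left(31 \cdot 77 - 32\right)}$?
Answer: $\frac{74730}{221369} \approx 0.33758$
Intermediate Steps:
$o{\left(Y,E \right)} = \frac{7}{2} - \frac{E}{4}$ ($o{\left(Y,E \right)} = 3 + \frac{2 - E}{4} = 3 - \left(- \frac{1}{2} + \frac{E}{4}\right) = \frac{7}{2} - \frac{E}{4}$)
$M{\left(K \right)} = \frac{1}{\frac{7}{2} + \frac{3 K}{4}}$ ($M{\left(K \right)} = \frac{1}{K - \left(- \frac{7}{2} + \frac{K}{4}\right)} = \frac{1}{\frac{7}{2} + \frac{3 K}{4}}$)
$\frac{\left(\left(-53\right) 73 - 45\right) + 4709}{M{\left(-130 \right)} + \left(31 \cdot 77 - 32\right)} = \frac{\left(\left(-53\right) 73 - 45\right) + 4709}{\frac{4}{14 + 3 \left(-130\right)} + \left(31 \cdot 77 - 32\right)} = \frac{\left(-3869 - 45\right) + 4709}{\frac{4}{14 - 390} + \left(2387 - 32\right)} = \frac{-3914 + 4709}{\frac{4}{-376} + 2355} = \frac{795}{4 \left(- \frac{1}{376}\right) + 2355} = \frac{795}{- \frac{1}{94} + 2355} = \frac{795}{\frac{221369}{94}} = 795 \cdot \frac{94}{221369} = \frac{74730}{221369}$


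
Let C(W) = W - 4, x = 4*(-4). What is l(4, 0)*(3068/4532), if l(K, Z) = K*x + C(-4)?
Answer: -55224/1133 ≈ -48.741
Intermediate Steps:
x = -16
C(W) = -4 + W
l(K, Z) = -8 - 16*K (l(K, Z) = K*(-16) + (-4 - 4) = -16*K - 8 = -8 - 16*K)
l(4, 0)*(3068/4532) = (-8 - 16*4)*(3068/4532) = (-8 - 64)*(3068*(1/4532)) = -72*767/1133 = -55224/1133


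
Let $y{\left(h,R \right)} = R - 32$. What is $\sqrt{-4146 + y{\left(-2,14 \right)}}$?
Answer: $2 i \sqrt{1041} \approx 64.529 i$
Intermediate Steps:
$y{\left(h,R \right)} = -32 + R$
$\sqrt{-4146 + y{\left(-2,14 \right)}} = \sqrt{-4146 + \left(-32 + 14\right)} = \sqrt{-4146 - 18} = \sqrt{-4164} = 2 i \sqrt{1041}$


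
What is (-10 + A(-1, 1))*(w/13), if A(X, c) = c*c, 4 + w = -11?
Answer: 135/13 ≈ 10.385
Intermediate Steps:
w = -15 (w = -4 - 11 = -15)
A(X, c) = c²
(-10 + A(-1, 1))*(w/13) = (-10 + 1²)*(-15/13) = (-10 + 1)*(-15*1/13) = -9*(-15/13) = 135/13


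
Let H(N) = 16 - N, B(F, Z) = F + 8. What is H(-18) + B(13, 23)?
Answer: 55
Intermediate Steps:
B(F, Z) = 8 + F
H(-18) + B(13, 23) = (16 - 1*(-18)) + (8 + 13) = (16 + 18) + 21 = 34 + 21 = 55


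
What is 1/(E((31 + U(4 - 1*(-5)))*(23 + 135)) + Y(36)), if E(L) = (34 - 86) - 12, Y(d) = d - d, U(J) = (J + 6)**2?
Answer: -1/64 ≈ -0.015625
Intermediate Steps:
U(J) = (6 + J)**2
Y(d) = 0
E(L) = -64 (E(L) = -52 - 12 = -64)
1/(E((31 + U(4 - 1*(-5)))*(23 + 135)) + Y(36)) = 1/(-64 + 0) = 1/(-64) = -1/64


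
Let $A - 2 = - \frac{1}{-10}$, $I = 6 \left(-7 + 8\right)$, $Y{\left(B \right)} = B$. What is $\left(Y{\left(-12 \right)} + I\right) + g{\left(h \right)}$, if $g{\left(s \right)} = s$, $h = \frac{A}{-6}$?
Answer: $- \frac{127}{20} \approx -6.35$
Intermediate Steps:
$I = 6$ ($I = 6 \cdot 1 = 6$)
$A = \frac{21}{10}$ ($A = 2 - \frac{1}{-10} = 2 - - \frac{1}{10} = 2 + \frac{1}{10} = \frac{21}{10} \approx 2.1$)
$h = - \frac{7}{20}$ ($h = \frac{21}{10 \left(-6\right)} = \frac{21}{10} \left(- \frac{1}{6}\right) = - \frac{7}{20} \approx -0.35$)
$\left(Y{\left(-12 \right)} + I\right) + g{\left(h \right)} = \left(-12 + 6\right) - \frac{7}{20} = -6 - \frac{7}{20} = - \frac{127}{20}$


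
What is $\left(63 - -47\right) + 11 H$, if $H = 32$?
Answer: $462$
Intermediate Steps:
$\left(63 - -47\right) + 11 H = \left(63 - -47\right) + 11 \cdot 32 = \left(63 + 47\right) + 352 = 110 + 352 = 462$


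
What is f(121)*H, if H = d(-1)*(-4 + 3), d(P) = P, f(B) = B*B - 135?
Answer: 14506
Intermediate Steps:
f(B) = -135 + B² (f(B) = B² - 135 = -135 + B²)
H = 1 (H = -(-4 + 3) = -1*(-1) = 1)
f(121)*H = (-135 + 121²)*1 = (-135 + 14641)*1 = 14506*1 = 14506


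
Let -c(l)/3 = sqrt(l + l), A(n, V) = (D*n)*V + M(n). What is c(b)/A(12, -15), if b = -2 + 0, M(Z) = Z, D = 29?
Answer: I/868 ≈ 0.0011521*I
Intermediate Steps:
A(n, V) = n + 29*V*n (A(n, V) = (29*n)*V + n = 29*V*n + n = n + 29*V*n)
b = -2
c(l) = -3*sqrt(2)*sqrt(l) (c(l) = -3*sqrt(l + l) = -3*sqrt(2)*sqrt(l))
c(b)/A(12, -15) = (-3*sqrt(2)*sqrt(-2))/((12*(1 + 29*(-15)))) = (-3*sqrt(2)*I*sqrt(2))/((12*(1 - 435))) = (-6*I)/((12*(-434))) = -6*I/(-5208) = -6*I*(-1/5208) = I/868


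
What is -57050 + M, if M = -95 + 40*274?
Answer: -46185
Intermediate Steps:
M = 10865 (M = -95 + 10960 = 10865)
-57050 + M = -57050 + 10865 = -46185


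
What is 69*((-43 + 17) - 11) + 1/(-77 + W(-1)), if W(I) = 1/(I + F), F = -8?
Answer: -1771791/694 ≈ -2553.0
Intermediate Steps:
W(I) = 1/(-8 + I) (W(I) = 1/(I - 8) = 1/(-8 + I))
69*((-43 + 17) - 11) + 1/(-77 + W(-1)) = 69*((-43 + 17) - 11) + 1/(-77 + 1/(-8 - 1)) = 69*(-26 - 11) + 1/(-77 + 1/(-9)) = 69*(-37) + 1/(-77 - 1/9) = -2553 + 1/(-694/9) = -2553 - 9/694 = -1771791/694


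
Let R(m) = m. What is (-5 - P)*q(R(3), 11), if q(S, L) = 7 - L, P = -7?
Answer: -8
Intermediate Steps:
(-5 - P)*q(R(3), 11) = (-5 - 1*(-7))*(7 - 1*11) = (-5 + 7)*(7 - 11) = 2*(-4) = -8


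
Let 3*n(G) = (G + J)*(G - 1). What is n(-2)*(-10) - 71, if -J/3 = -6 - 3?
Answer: 179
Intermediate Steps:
J = 27 (J = -3*(-6 - 3) = -3*(-9) = 27)
n(G) = (-1 + G)*(27 + G)/3 (n(G) = ((G + 27)*(G - 1))/3 = ((27 + G)*(-1 + G))/3 = ((-1 + G)*(27 + G))/3 = (-1 + G)*(27 + G)/3)
n(-2)*(-10) - 71 = (-9 + (1/3)*(-2)**2 + (26/3)*(-2))*(-10) - 71 = (-9 + (1/3)*4 - 52/3)*(-10) - 71 = (-9 + 4/3 - 52/3)*(-10) - 71 = -25*(-10) - 71 = 250 - 71 = 179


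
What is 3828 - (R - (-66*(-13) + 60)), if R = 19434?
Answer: -14688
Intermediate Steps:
3828 - (R - (-66*(-13) + 60)) = 3828 - (19434 - (-66*(-13) + 60)) = 3828 - (19434 - (858 + 60)) = 3828 - (19434 - 1*918) = 3828 - (19434 - 918) = 3828 - 1*18516 = 3828 - 18516 = -14688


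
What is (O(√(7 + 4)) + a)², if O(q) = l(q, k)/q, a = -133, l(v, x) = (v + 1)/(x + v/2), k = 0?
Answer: 2134565/121 - 5844*√11/121 ≈ 17481.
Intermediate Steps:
l(v, x) = (1 + v)/(x + v/2) (l(v, x) = (1 + v)/(x + v*(½)) = (1 + v)/(x + v/2))
O(q) = 2*(1 + q)/q² (O(q) = (2*(1 + q)/(q + 2*0))/q = (2*(1 + q)/(q + 0))/q = (2*(1 + q)/q)/q = 2*(1 + q)/q²)
(O(√(7 + 4)) + a)² = (2*(1 + √(7 + 4))/(√(7 + 4))² - 133)² = (2*(1 + √11)/(√11)² - 133)² = (2*(1/11)*(1 + √11) - 133)² = ((2/11 + 2*√11/11) - 133)² = (-1461/11 + 2*√11/11)²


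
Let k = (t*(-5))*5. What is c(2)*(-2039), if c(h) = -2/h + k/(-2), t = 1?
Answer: -46897/2 ≈ -23449.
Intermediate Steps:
k = -25 (k = (1*(-5))*5 = -5*5 = -25)
c(h) = 25/2 - 2/h (c(h) = -2/h - 25/(-2) = -2/h - 25*(-½) = -2/h + 25/2 = 25/2 - 2/h)
c(2)*(-2039) = (25/2 - 2/2)*(-2039) = (25/2 - 2*½)*(-2039) = (25/2 - 1)*(-2039) = (23/2)*(-2039) = -46897/2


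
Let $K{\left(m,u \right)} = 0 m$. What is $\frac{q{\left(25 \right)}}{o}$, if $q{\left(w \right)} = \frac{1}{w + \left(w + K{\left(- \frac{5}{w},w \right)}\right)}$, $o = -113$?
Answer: $- \frac{1}{5650} \approx -0.00017699$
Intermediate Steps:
$K{\left(m,u \right)} = 0$
$q{\left(w \right)} = \frac{1}{2 w}$ ($q{\left(w \right)} = \frac{1}{w + \left(w + 0\right)} = \frac{1}{w + w} = \frac{1}{2 w}$)
$\frac{q{\left(25 \right)}}{o} = \frac{\frac{1}{2} \cdot \frac{1}{25}}{-113} = - \frac{\frac{1}{2} \cdot \frac{1}{25}}{113} = \left(- \frac{1}{113}\right) \frac{1}{50} = - \frac{1}{5650}$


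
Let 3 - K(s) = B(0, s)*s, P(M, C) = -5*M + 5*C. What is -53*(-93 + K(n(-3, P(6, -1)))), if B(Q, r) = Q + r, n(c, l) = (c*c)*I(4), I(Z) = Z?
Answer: 73458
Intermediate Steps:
n(c, l) = 4*c² (n(c, l) = (c*c)*4 = c²*4 = 4*c²)
K(s) = 3 - s² (K(s) = 3 - (0 + s)*s = 3 - s*s = 3 - s²)
-53*(-93 + K(n(-3, P(6, -1)))) = -53*(-93 + (3 - (4*(-3)²)²)) = -53*(-93 + (3 - (4*9)²)) = -53*(-93 + (3 - 1*36²)) = -53*(-93 + (3 - 1*1296)) = -53*(-93 + (3 - 1296)) = -53*(-93 - 1293) = -53*(-1386) = 73458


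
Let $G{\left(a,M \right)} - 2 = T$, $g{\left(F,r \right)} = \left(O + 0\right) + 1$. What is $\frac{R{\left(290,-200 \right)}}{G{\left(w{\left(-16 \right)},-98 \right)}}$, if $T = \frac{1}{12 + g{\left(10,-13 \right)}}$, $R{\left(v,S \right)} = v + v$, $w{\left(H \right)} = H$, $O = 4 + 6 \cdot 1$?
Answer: $\frac{13340}{47} \approx 283.83$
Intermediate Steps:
$O = 10$ ($O = 4 + 6 = 10$)
$g{\left(F,r \right)} = 11$ ($g{\left(F,r \right)} = \left(10 + 0\right) + 1 = 10 + 1 = 11$)
$R{\left(v,S \right)} = 2 v$
$T = \frac{1}{23}$ ($T = \frac{1}{12 + 11} = \frac{1}{23} \approx 0.043478$)
$G{\left(a,M \right)} = \frac{47}{23}$ ($G{\left(a,M \right)} = 2 + \frac{1}{23} = \frac{47}{23}$)
$\frac{R{\left(290,-200 \right)}}{G{\left(w{\left(-16 \right)},-98 \right)}} = \frac{2 \cdot 290}{\frac{47}{23}} = 580 \cdot \frac{23}{47} = \frac{13340}{47}$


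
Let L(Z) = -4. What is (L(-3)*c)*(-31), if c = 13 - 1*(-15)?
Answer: 3472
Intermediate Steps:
c = 28 (c = 13 + 15 = 28)
(L(-3)*c)*(-31) = -4*28*(-31) = -112*(-31) = 3472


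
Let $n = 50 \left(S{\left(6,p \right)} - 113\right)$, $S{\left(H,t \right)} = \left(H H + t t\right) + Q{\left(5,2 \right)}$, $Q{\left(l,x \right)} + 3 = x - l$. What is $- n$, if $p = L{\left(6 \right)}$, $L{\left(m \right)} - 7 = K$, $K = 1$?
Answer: $950$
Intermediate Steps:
$Q{\left(l,x \right)} = -3 + x - l$ ($Q{\left(l,x \right)} = -3 - \left(l - x\right) = -3 + x - l$)
$L{\left(m \right)} = 8$ ($L{\left(m \right)} = 7 + 1 = 8$)
$p = 8$
$S{\left(H,t \right)} = -6 + H^{2} + t^{2}$ ($S{\left(H,t \right)} = \left(H H + t t\right) - 6 = \left(H^{2} + t^{2}\right) - 6 = -6 + H^{2} + t^{2}$)
$n = -950$ ($n = 50 \left(\left(-6 + 6^{2} + 8^{2}\right) - 113\right) = 50 \left(\left(-6 + 36 + 64\right) - 113\right) = 50 \left(94 - 113\right) = 50 \left(-19\right) = -950$)
$- n = \left(-1\right) \left(-950\right) = 950$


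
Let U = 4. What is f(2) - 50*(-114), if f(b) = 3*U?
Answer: 5712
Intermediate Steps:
f(b) = 12 (f(b) = 3*4 = 12)
f(2) - 50*(-114) = 12 - 50*(-114) = 12 + 5700 = 5712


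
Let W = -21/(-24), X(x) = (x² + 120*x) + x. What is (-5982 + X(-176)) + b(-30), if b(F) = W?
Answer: 29591/8 ≈ 3698.9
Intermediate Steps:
X(x) = x² + 121*x
W = 7/8 (W = -21*(-1/24) = 7/8 ≈ 0.87500)
b(F) = 7/8
(-5982 + X(-176)) + b(-30) = (-5982 - 176*(121 - 176)) + 7/8 = (-5982 - 176*(-55)) + 7/8 = (-5982 + 9680) + 7/8 = 3698 + 7/8 = 29591/8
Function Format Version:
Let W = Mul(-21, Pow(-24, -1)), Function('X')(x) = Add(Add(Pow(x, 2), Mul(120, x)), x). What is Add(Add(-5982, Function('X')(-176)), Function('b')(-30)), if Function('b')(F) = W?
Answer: Rational(29591, 8) ≈ 3698.9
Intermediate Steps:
Function('X')(x) = Add(Pow(x, 2), Mul(121, x))
W = Rational(7, 8) (W = Mul(-21, Rational(-1, 24)) = Rational(7, 8) ≈ 0.87500)
Function('b')(F) = Rational(7, 8)
Add(Add(-5982, Function('X')(-176)), Function('b')(-30)) = Add(Add(-5982, Mul(-176, Add(121, -176))), Rational(7, 8)) = Add(Add(-5982, Mul(-176, -55)), Rational(7, 8)) = Add(Add(-5982, 9680), Rational(7, 8)) = Add(3698, Rational(7, 8)) = Rational(29591, 8)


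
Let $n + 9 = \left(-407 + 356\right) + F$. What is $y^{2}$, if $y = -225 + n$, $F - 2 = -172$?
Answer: $207025$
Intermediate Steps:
$F = -170$ ($F = 2 - 172 = -170$)
$n = -230$ ($n = -9 + \left(\left(-407 + 356\right) - 170\right) = -9 - 221 = -230$)
$y = -455$ ($y = -225 - 230 = -455$)
$y^{2} = \left(-455\right)^{2} = 207025$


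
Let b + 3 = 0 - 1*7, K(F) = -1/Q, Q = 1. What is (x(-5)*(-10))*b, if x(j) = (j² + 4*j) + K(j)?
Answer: 400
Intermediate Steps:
K(F) = -1 (K(F) = -1/1 = -1*1 = -1)
x(j) = -1 + j² + 4*j (x(j) = (j² + 4*j) - 1 = -1 + j² + 4*j)
b = -10 (b = -3 + (0 - 1*7) = -3 + (0 - 7) = -3 - 7 = -10)
(x(-5)*(-10))*b = ((-1 + (-5)² + 4*(-5))*(-10))*(-10) = ((-1 + 25 - 20)*(-10))*(-10) = (4*(-10))*(-10) = -40*(-10) = 400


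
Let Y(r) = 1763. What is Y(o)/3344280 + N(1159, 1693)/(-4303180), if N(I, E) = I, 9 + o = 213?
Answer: 185524291/719551940520 ≈ 0.00025783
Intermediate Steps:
o = 204 (o = -9 + 213 = 204)
Y(o)/3344280 + N(1159, 1693)/(-4303180) = 1763/3344280 + 1159/(-4303180) = 1763*(1/3344280) + 1159*(-1/4303180) = 1763/3344280 - 1159/4303180 = 185524291/719551940520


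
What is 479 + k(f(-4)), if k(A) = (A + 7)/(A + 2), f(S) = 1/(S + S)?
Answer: 1448/3 ≈ 482.67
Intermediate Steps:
f(S) = 1/(2*S)
k(A) = (7 + A)/(2 + A)
479 + k(f(-4)) = 479 + (7 + (½)/(-4))/(2 + (½)/(-4)) = 479 + (7 + (½)*(-¼))/(2 + (½)*(-¼)) = 479 + (7 - ⅛)/(2 - ⅛) = 479 + (55/8)/(15/8) = 479 + (8/15)*(55/8) = 479 + 11/3 = 1448/3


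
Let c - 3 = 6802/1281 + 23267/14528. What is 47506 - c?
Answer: 883919686621/18610368 ≈ 47496.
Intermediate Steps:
c = 184455587/18610368 (c = 3 + (6802/1281 + 23267/14528) = 3 + 128624483/18610368 = 184455587/18610368 ≈ 9.9114)
47506 - c = 47506 - 1*184455587/18610368 = 47506 - 184455587/18610368 = 883919686621/18610368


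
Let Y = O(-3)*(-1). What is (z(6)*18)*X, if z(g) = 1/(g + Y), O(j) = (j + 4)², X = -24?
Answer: -432/5 ≈ -86.400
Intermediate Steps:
O(j) = (4 + j)²
Y = -1 (Y = (4 - 3)²*(-1) = 1²*(-1) = 1*(-1) = -1)
z(g) = 1/(-1 + g) (z(g) = 1/(g - 1) = 1/(-1 + g))
(z(6)*18)*X = (18/(-1 + 6))*(-24) = (18/5)*(-24) = -432/5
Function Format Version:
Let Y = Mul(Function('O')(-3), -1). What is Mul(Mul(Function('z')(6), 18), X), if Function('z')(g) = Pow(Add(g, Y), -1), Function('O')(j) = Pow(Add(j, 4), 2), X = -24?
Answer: Rational(-432, 5) ≈ -86.400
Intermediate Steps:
Function('O')(j) = Pow(Add(4, j), 2)
Y = -1 (Y = Mul(Pow(Add(4, -3), 2), -1) = Mul(Pow(1, 2), -1) = Mul(1, -1) = -1)
Function('z')(g) = Pow(Add(-1, g), -1) (Function('z')(g) = Pow(Add(g, -1), -1) = Pow(Add(-1, g), -1))
Mul(Mul(Function('z')(6), 18), X) = Mul(Mul(Pow(Add(-1, 6), -1), 18), -24) = Mul(Mul(Pow(5, -1), 18), -24) = Mul(Mul(Rational(1, 5), 18), -24) = Mul(Rational(18, 5), -24) = Rational(-432, 5)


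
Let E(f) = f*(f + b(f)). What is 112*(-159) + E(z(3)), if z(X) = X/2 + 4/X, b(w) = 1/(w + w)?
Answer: -640781/36 ≈ -17799.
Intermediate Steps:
b(w) = 1/(2*w)
z(X) = X/2 + 4/X (z(X) = X*(½) + 4/X = X/2 + 4/X)
E(f) = f*(f + 1/(2*f))
112*(-159) + E(z(3)) = 112*(-159) + (½ + ((½)*3 + 4/3)²) = -17808 + (½ + (3/2 + 4*(⅓))²) = -17808 + (½ + (3/2 + 4/3)²) = -17808 + (½ + (17/6)²) = -17808 + (½ + 289/36) = -17808 + 307/36 = -640781/36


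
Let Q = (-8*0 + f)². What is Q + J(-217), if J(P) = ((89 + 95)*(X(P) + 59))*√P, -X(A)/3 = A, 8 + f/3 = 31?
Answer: 4761 + 130640*I*√217 ≈ 4761.0 + 1.9244e+6*I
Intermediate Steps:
f = 69 (f = -24 + 3*31 = -24 + 93 = 69)
X(A) = -3*A
Q = 4761 (Q = (-8*0 + 69)² = (0 + 69)² = 69² = 4761)
J(P) = √P*(10856 - 552*P) (J(P) = ((89 + 95)*(-3*P + 59))*√P = (184*(59 - 3*P))*√P = (10856 - 552*P)*√P = √P*(10856 - 552*P))
Q + J(-217) = 4761 + √(-217)*(10856 - 552*(-217)) = 4761 + (I*√217)*(10856 + 119784) = 4761 + (I*√217)*130640 = 4761 + 130640*I*√217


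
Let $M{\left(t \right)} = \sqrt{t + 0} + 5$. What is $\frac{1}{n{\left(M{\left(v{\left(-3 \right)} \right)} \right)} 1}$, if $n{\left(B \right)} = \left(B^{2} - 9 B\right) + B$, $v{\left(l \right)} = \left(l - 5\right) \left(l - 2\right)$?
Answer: $\frac{5}{93} - \frac{4 \sqrt{10}}{465} \approx 0.026561$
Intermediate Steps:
$v{\left(l \right)} = \left(-5 + l\right) \left(-2 + l\right)$
$M{\left(t \right)} = 5 + \sqrt{t}$ ($M{\left(t \right)} = \sqrt{t} + 5 = 5 + \sqrt{t}$)
$n{\left(B \right)} = B^{2} - 8 B$
$\frac{1}{n{\left(M{\left(v{\left(-3 \right)} \right)} \right)} 1} = \frac{1}{\left(5 + \sqrt{10 + \left(-3\right)^{2} - -21}\right) \left(-8 + \left(5 + \sqrt{10 + \left(-3\right)^{2} - -21}\right)\right) 1} = \frac{1}{\left(5 + \sqrt{10 + 9 + 21}\right) \left(-8 + \left(5 + \sqrt{10 + 9 + 21}\right)\right) 1} = \frac{1}{\left(5 + \sqrt{40}\right) \left(-8 + \left(5 + \sqrt{40}\right)\right) 1} = \frac{1}{\left(5 + 2 \sqrt{10}\right) \left(-8 + \left(5 + 2 \sqrt{10}\right)\right) 1} = \frac{1}{\left(5 + 2 \sqrt{10}\right) \left(-3 + 2 \sqrt{10}\right) 1} = \frac{1}{\left(-3 + 2 \sqrt{10}\right) \left(5 + 2 \sqrt{10}\right) 1} = \frac{1}{\left(-3 + 2 \sqrt{10}\right) \left(5 + 2 \sqrt{10}\right)}$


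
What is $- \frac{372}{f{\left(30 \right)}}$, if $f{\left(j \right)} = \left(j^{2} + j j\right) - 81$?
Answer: $- \frac{124}{573} \approx -0.2164$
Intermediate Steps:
$f{\left(j \right)} = -81 + 2 j^{2}$ ($f{\left(j \right)} = \left(j^{2} + j^{2}\right) - 81 = 2 j^{2} - 81 = -81 + 2 j^{2}$)
$- \frac{372}{f{\left(30 \right)}} = - \frac{372}{-81 + 2 \cdot 30^{2}} = - \frac{372}{-81 + 2 \cdot 900} = - \frac{372}{-81 + 1800} = - \frac{372}{1719} = \left(-372\right) \frac{1}{1719} = - \frac{124}{573}$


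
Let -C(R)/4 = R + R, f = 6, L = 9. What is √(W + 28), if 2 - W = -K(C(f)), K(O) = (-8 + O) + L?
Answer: I*√17 ≈ 4.1231*I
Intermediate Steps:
C(R) = -8*R (C(R) = -4*(R + R) = -8*R)
K(O) = 1 + O (K(O) = (-8 + O) + 9 = 1 + O)
W = -45 (W = 2 - (-1)*(1 - 8*6) = 2 - (-1)*(1 - 48) = 2 - (-1)*(-47) = 2 - 1*47 = 2 - 47 = -45)
√(W + 28) = √(-45 + 28) = √(-17) = I*√17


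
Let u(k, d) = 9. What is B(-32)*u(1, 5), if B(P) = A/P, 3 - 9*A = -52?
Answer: -55/32 ≈ -1.7188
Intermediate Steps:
A = 55/9 (A = ⅓ - ⅑*(-52) = ⅓ + 52/9 = 55/9 ≈ 6.1111)
B(P) = 55/(9*P)
B(-32)*u(1, 5) = ((55/9)/(-32))*9 = ((55/9)*(-1/32))*9 = -55/288*9 = -55/32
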